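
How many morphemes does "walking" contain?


Word: "walking"
Morphemes: walk | -ing
Each morpheme carries meaning
= 2 morphemes


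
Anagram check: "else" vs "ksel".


Word 1: "else" → sorted: eels
Word 2: "ksel" → sorted: ekls
Same letters? eels != ekls
Anagram = No


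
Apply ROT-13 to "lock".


Word: "lock"
Shift: 13
Each letter → (letter + shift) mod 26:
  'l' (11) + 13 = 24 → 'y'
  'o' (14) + 13 = 1 → 'b'
  'c' (2) + 13 = 15 → 'p'
  'k' (10) + 13 = 23 → 'x'
Result = "ybpx"


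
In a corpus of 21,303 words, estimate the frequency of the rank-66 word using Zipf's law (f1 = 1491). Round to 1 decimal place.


Zipf's law: f(r) = f(1) / r
f(1) = 1491
f(66) = 1491 / 66
= 22.6 occurrences


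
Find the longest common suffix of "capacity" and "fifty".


Word 1: "capacity"
Word 2: "fifty"
Comparing from end:
  Pos -1: 'y' == 'y'
  Pos -2: 't' == 't'
  Pos -3: 'i' != 'f' (stop)
LCS = "ty" (length 2)


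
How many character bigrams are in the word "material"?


Word: "material" (length 8)
Number of 2-grams = length - 2 + 1 = 8 - 2 + 1
= 7


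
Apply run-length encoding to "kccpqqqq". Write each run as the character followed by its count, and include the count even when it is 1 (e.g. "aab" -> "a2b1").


String: "kccpqqqq"
Scanning for consecutive runs:
  'k' x 1
  'c' x 2
  'p' x 1
  'q' x 4
RLE = "k1c2p1q4"


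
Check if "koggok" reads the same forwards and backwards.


Word: "koggok"
Reversed: "koggok"
Forward == Backward? koggok == koggok
Palindrome = Yes


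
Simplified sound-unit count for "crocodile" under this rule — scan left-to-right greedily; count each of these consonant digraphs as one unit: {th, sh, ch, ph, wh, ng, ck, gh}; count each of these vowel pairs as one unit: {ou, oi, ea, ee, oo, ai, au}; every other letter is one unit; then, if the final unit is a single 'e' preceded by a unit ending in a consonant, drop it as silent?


Word: "crocodile" (9 letters)
Left-to-right scan:
  1. 'c' (letter)
  2. 'r' (letter)
  3. 'o' (letter)
  4. 'c' (letter)
  5. 'o' (letter)
  6. 'd' (letter)
  7. 'i' (letter)
  8. 'l' (letter)
  9. 'e' (letter)
Units from scan: 9
Final unit is 'e' after a consonant -> drop as silent (-1)
Sound units = 8 units


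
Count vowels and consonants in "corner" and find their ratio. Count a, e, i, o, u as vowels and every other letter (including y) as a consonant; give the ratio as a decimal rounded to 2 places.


Word: "corner"
Vowels (a,e,i,o,u): 2
Consonants: 4
Ratio = 2/4
= 0.50


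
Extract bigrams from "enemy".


Word: "enemy" (length 5)
Number of bigrams = 5 - 2 + 1 = 4
  Position 0: "en"
  Position 1: "ne"
  Position 2: "em"
  Position 3: "my"
Bigrams = "en", "ne", "em", "my"


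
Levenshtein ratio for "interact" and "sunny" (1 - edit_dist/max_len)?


Word 1: "interact" (length 8)
Word 2: "sunny" (length 5)
One optimal edit sequence:
  1. delete 'i'  (+1)
  2. delete 'n'  (+1)
  3. delete 't'  (+1)
  4. substitute 'e' -> 's'  (+1)
  5. substitute 'r' -> 'u'  (+1)
  6. substitute 'a' -> 'n'  (+1)
  7. substitute 'c' -> 'n'  (+1)
  8. substitute 't' -> 'y'  (+1)
Edit distance = 8
Max length = max(8, 5) = 8
Similarity = 1 - 8/8
= 0.0000


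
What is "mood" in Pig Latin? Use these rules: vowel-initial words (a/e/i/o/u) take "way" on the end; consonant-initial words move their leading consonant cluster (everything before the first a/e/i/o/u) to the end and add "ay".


Word: "mood"
Starts with consonant(s) → move to end, add 'ay'
Consonant cluster: "m"
Pig Latin = "oodmay"


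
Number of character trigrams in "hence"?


Word: "hence" (length 5)
Number of 3-grams = length - 3 + 1 = 5 - 3 + 1
= 3


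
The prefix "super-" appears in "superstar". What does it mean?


Prefix: super-
As in: superstar -> super- + star
Meaning = above / beyond


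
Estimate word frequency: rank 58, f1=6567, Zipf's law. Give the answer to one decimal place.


Zipf's law: f(r) = f(1) / r
f(1) = 6567
f(58) = 6567 / 58
= 113.2 occurrences


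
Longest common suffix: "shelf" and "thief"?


Word 1: "shelf"
Word 2: "thief"
Comparing from end:
  Pos -1: 'f' == 'f'
  Pos -2: 'l' != 'e' (stop)
LCS = "f" (length 1)


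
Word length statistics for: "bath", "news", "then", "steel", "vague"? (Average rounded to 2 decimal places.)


Lengths: "bath"=4, "news"=4, "then"=4, "steel"=5, "vague"=5
Sum = 22, Count = 5
Average = 22/5 = 4.40
= avg=4.40, min=4, max=5


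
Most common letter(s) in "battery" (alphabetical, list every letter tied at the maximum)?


Word: "battery"
Letter counts:
  'a': 1
  'b': 1
  'e': 1
  'r': 1
  't': 2
  'y': 1
Maximum count = 2
Most frequent = 't' (2 times each)


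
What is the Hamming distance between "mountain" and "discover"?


Comparing character by character (same length = 8):
  Pos 0: 'm' vs 'd' !=
  Pos 1: 'o' vs 'i' !=
  Pos 2: 'u' vs 's' !=
  Pos 3: 'n' vs 'c' !=
  Pos 4: 't' vs 'o' !=
  Pos 5: 'a' vs 'v' !=
  Pos 6: 'i' vs 'e' !=
  Pos 7: 'n' vs 'r' !=
Hamming distance = 8


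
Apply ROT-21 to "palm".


Word: "palm"
Shift: 21
Each letter → (letter + shift) mod 26:
  'p' (15) + 21 = 10 → 'k'
  'a' (0) + 21 = 21 → 'v'
  'l' (11) + 21 = 6 → 'g'
  'm' (12) + 21 = 7 → 'h'
Result = "kvgh"


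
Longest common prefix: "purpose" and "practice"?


Word 1: "purpose"
Word 2: "practice"
Comparing from start:
  Pos 0: 'p' == 'p'
  Pos 1: 'u' != 'r' (stop)
LCP = "p" (length 1)


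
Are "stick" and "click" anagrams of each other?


Word 1: "stick" → sorted: cikst
Word 2: "click" → sorted: ccikl
Same letters? cikst != ccikl
Anagram = No


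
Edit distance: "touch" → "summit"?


Word 1: "touch" (length 5)
Word 2: "summit" (length 6)
One optimal edit sequence (insert/delete/substitute each cost 1):
  1. insert 's'  (+1)
  2. substitute 't' -> 'u'  (+1)
  3. substitute 'o' -> 'm'  (+1)
  4. substitute 'u' -> 'm'  (+1)
  5. substitute 'c' -> 'i'  (+1)
  6. substitute 'h' -> 't'  (+1)
Total edit operations: 6
Edit distance = 6


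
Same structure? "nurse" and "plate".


Pattern of "nurse": [0, 1, 2, 3, 4]
Pattern of "plate": [0, 1, 2, 3, 4]
Patterns match
Same pattern = Yes


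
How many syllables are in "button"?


Word: "button"
Syllable breakdown: but / ton
Counting: 2 parts
= 2 syllables


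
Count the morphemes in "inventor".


Word: "inventor"
Morphemes: invent / -or
Each morpheme carries meaning
= 2 morphemes


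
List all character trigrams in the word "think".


Word: "think" (length 5)
Number of trigrams = 5 - 3 + 1 = 3
  Position 0: "thi"
  Position 1: "hin"
  Position 2: "ink"
Trigrams = "thi", "hin", "ink"


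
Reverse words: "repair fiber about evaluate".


Original: "repair fiber about evaluate"
Words (1..n): repair | fiber | about | evaluate
Reversed (n..1): evaluate | about | fiber | repair
Result = "evaluate about fiber repair"


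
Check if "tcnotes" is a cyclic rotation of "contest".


Word: "contest", Candidate: "tcnotes"
Method: check if candidate is substring of word+word
"contestcontest" contains "tcnotes"? No
Is rotation = No


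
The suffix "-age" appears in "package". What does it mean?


Suffix: -age
Example: package = pack + -age
Meaning = result / collection


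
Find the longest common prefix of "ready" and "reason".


Word 1: "ready"
Word 2: "reason"
Comparing from start:
  Pos 0: 'r' == 'r'
  Pos 1: 'e' == 'e'
  Pos 2: 'a' == 'a'
  Pos 3: 'd' != 's' (stop)
LCP = "rea" (length 3)


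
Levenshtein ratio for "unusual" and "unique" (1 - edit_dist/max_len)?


Word 1: "unusual" (length 7)
Word 2: "unique" (length 6)
One optimal edit sequence:
  1. keep 'u'
  2. keep 'n'
  3. substitute 'u' -> 'i'  (+1)
  4. substitute 's' -> 'q'  (+1)
  5. keep 'u'
  6. delete 'a'  (+1)
  7. substitute 'l' -> 'e'  (+1)
Edit distance = 4
Max length = max(7, 6) = 7
Similarity = 1 - 4/7
= 0.4286


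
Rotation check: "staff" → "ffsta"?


Word: "staff", Candidate: "ffsta"
Method: check if candidate is substring of word+word
"staffstaff" contains "ffsta"? Yes
Is rotation = Yes


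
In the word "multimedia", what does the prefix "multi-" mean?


Prefix: multi-
Example: multimedia (multi- + media)
Meaning = many


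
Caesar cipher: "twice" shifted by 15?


Word: "twice"
Shift: 15
Each letter → (letter + shift) mod 26:
  't' (19) + 15 = 8 → 'i'
  'w' (22) + 15 = 11 → 'l'
  'i' (8) + 15 = 23 → 'x'
  'c' (2) + 15 = 17 → 'r'
  'e' (4) + 15 = 19 → 't'
Result = "ilxrt"


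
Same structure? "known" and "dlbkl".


Pattern of "known": [0, 1, 2, 3, 1]
Pattern of "dlbkl": [0, 1, 2, 3, 1]
Patterns match
Same pattern = Yes


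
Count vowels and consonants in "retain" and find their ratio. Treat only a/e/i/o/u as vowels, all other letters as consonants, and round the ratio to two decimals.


Word: "retain"
Vowels (a,e,i,o,u): 3
Consonants: 3
Ratio = 3/3
= 1.00


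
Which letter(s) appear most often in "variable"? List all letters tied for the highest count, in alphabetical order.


Word: "variable"
Letter counts:
  'a': 2
  'b': 1
  'e': 1
  'i': 1
  'l': 1
  'r': 1
  'v': 1
Maximum count = 2
Most frequent = 'a' (2 times each)


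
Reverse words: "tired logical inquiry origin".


Original: "tired logical inquiry origin"
Words (1..n): tired | logical | inquiry | origin
Reversed (n..1): origin | inquiry | logical | tired
Result = "origin inquiry logical tired"


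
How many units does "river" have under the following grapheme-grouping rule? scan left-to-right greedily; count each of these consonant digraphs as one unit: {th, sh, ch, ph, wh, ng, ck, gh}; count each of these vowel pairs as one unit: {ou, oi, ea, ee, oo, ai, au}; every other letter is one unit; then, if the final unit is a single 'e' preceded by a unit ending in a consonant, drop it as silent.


Word: "river" (5 letters)
Left-to-right scan:
  [1] 'r' (letter)
  [2] 'i' (letter)
  [3] 'v' (letter)
  [4] 'e' (letter)
  [5] 'r' (letter)
Units from scan: 5
Sound units = 5 units


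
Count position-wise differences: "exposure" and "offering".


Comparing character by character (same length = 8):
  Pos 0: 'e' vs 'o' !=
  Pos 1: 'x' vs 'f' !=
  Pos 2: 'p' vs 'f' !=
  Pos 3: 'o' vs 'e' !=
  Pos 4: 's' vs 'r' !=
  Pos 5: 'u' vs 'i' !=
  Pos 6: 'r' vs 'n' !=
  Pos 7: 'e' vs 'g' !=
Hamming distance = 8


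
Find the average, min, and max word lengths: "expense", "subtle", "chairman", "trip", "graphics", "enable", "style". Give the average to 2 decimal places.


Lengths: "expense"=7, "subtle"=6, "chairman"=8, "trip"=4, "graphics"=8, "enable"=6, "style"=5
Sum = 44, Count = 7
Average = 44/7 = 6.29
= avg=6.29, min=4, max=8


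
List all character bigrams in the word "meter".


Word: "meter" (length 5)
Number of bigrams = 5 - 2 + 1 = 4
  Position 0: "me"
  Position 1: "et"
  Position 2: "te"
  Position 3: "er"
Bigrams = "me", "et", "te", "er"


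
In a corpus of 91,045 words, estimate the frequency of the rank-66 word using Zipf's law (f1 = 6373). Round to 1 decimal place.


Zipf's law: f(r) = f(1) / r
f(1) = 6373
f(66) = 6373 / 66
= 96.6 occurrences


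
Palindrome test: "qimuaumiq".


Word: "qimuaumiq"
Reversed: "qimuaumiq"
Forward == Backward? qimuaumiq == qimuaumiq
Palindrome = Yes


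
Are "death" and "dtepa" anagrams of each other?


Word 1: "death" → sorted: adeht
Word 2: "dtepa" → sorted: adept
Same letters? adeht != adept
Anagram = No


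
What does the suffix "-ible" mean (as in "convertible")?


Suffix: -ible
Example: convertible (convert + -ible)
Meaning = capable of


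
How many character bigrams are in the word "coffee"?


Word: "coffee" (length 6)
Number of 2-grams = length - 2 + 1 = 6 - 2 + 1
= 5


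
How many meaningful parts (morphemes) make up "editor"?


Word: "editor"
Morphemes: edit / -or
Each morpheme carries meaning
= 2 morphemes


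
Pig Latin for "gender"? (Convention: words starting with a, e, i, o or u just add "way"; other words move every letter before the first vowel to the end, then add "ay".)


Word: "gender"
Starts with consonant(s) → move to end, add 'ay'
Consonant cluster: "g"
Pig Latin = "endergay"


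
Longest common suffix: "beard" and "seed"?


Word 1: "beard"
Word 2: "seed"
Comparing from end:
  Pos -1: 'd' == 'd'
  Pos -2: 'r' != 'e' (stop)
LCS = "d" (length 1)


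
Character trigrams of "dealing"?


Word: "dealing" (length 7)
Number of trigrams = 7 - 3 + 1 = 5
  Position 0: "dea"
  Position 1: "eal"
  Position 2: "ali"
  Position 3: "lin"
  Position 4: "ing"
Trigrams = "dea", "eal", "ali", "lin", "ing"


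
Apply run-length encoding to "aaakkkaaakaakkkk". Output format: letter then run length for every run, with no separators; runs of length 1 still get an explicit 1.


String: "aaakkkaaakaakkkk"
Scanning for consecutive runs:
  'a' x 3
  'k' x 3
  'a' x 3
  'k' x 1
  'a' x 2
  'k' x 4
RLE = "a3k3a3k1a2k4"


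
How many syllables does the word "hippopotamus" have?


Word: "hippopotamus"
Syllable breakdown: hip · po · pot · a · mus
Counting: 5 parts
= 5 syllables


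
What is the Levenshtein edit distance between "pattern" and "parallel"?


Word 1: "pattern" (length 7)
Word 2: "parallel" (length 8)
One optimal edit sequence (insert/delete/substitute each cost 1):
  1. keep 'p'
  2. keep 'a'
  3. insert 'r'  (+1)
  4. substitute 't' -> 'a'  (+1)
  5. substitute 't' -> 'l'  (+1)
  6. substitute 'e' -> 'l'  (+1)
  7. substitute 'r' -> 'e'  (+1)
  8. substitute 'n' -> 'l'  (+1)
Total edit operations: 6
Edit distance = 6


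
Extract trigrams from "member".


Word: "member" (length 6)
Number of trigrams = 6 - 3 + 1 = 4
  Position 0: "mem"
  Position 1: "emb"
  Position 2: "mbe"
  Position 3: "ber"
Trigrams = "mem", "emb", "mbe", "ber"


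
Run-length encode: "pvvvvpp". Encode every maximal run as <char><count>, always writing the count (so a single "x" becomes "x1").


String: "pvvvvpp"
Scanning for consecutive runs:
  'p' x 1
  'v' x 4
  'p' x 2
RLE = "p1v4p2"


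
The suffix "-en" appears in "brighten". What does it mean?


Suffix: -en
As in: brighten -> bright + -en
Meaning = to make / become


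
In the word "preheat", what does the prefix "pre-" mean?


Prefix: pre-
Example: preheat = pre- + heat
Meaning = before


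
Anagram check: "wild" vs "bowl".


Word 1: "wild" → sorted: dilw
Word 2: "bowl" → sorted: blow
Same letters? dilw != blow
Anagram = No


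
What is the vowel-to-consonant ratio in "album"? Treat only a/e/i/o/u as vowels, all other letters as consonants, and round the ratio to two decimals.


Word: "album"
Vowels (a,e,i,o,u): 2
Consonants: 3
Ratio = 2/3
= 0.67


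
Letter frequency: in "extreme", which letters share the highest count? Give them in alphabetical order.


Word: "extreme"
Letter counts:
  'e': 3
  'm': 1
  'r': 1
  't': 1
  'x': 1
Maximum count = 3
Most frequent = 'e' (3 times each)


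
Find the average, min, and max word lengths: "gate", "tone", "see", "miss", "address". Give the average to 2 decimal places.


Lengths: "gate"=4, "tone"=4, "see"=3, "miss"=4, "address"=7
Sum = 22, Count = 5
Average = 22/5 = 4.40
= avg=4.40, min=3, max=7


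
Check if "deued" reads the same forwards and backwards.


Word: "deued"
Reversed: "deued"
Forward == Backward? deued == deued
Palindrome = Yes


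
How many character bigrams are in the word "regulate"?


Word: "regulate" (length 8)
Number of 2-grams = length - 2 + 1 = 8 - 2 + 1
= 7


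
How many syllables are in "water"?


Word: "water"
Syllable breakdown: wa · ter
Counting: 2 parts
= 2 syllables


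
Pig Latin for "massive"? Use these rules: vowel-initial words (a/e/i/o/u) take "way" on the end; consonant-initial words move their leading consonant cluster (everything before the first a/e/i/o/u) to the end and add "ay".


Word: "massive"
Starts with consonant(s) → move to end, add 'ay'
Consonant cluster: "m"
Pig Latin = "assivemay"


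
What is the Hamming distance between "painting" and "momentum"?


Comparing character by character (same length = 8):
  Pos 0: 'p' vs 'm' !=
  Pos 1: 'a' vs 'o' !=
  Pos 2: 'i' vs 'm' !=
  Pos 3: 'n' vs 'e' !=
  Pos 4: 't' vs 'n' !=
  Pos 5: 'i' vs 't' !=
  Pos 6: 'n' vs 'u' !=
  Pos 7: 'g' vs 'm' !=
Hamming distance = 8


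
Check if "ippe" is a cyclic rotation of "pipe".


Word: "pipe", Candidate: "ippe"
Method: check if candidate is substring of word+word
"pipepipe" contains "ippe"? No
Is rotation = No


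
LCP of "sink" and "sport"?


Word 1: "sink"
Word 2: "sport"
Comparing from start:
  Pos 0: 's' == 's'
  Pos 1: 'i' != 'p' (stop)
LCP = "s" (length 1)


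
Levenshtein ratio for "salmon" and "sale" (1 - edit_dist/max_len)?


Word 1: "salmon" (length 6)
Word 2: "sale" (length 4)
One optimal edit sequence:
  1. keep 's'
  2. keep 'a'
  3. keep 'l'
  4. delete 'm'  (+1)
  5. delete 'o'  (+1)
  6. substitute 'n' -> 'e'  (+1)
Edit distance = 3
Max length = max(6, 4) = 6
Similarity = 1 - 3/6
= 0.5000


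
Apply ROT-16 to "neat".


Word: "neat"
Shift: 16
Each letter → (letter + shift) mod 26:
  'n' (13) + 16 = 3 → 'd'
  'e' (4) + 16 = 20 → 'u'
  'a' (0) + 16 = 16 → 'q'
  't' (19) + 16 = 9 → 'j'
Result = "duqj"


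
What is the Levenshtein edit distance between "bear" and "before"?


Word 1: "bear" (length 4)
Word 2: "before" (length 6)
One optimal edit sequence (insert/delete/substitute each cost 1):
  1. keep 'b'
  2. keep 'e'
  3. insert 'f'  (+1)
  4. substitute 'a' -> 'o'  (+1)
  5. keep 'r'
  6. insert 'e'  (+1)
Total edit operations: 3
Edit distance = 3


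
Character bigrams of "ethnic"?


Word: "ethnic" (length 6)
Number of bigrams = 6 - 2 + 1 = 5
  Position 0: "et"
  Position 1: "th"
  Position 2: "hn"
  Position 3: "ni"
  Position 4: "ic"
Bigrams = "et", "th", "hn", "ni", "ic"


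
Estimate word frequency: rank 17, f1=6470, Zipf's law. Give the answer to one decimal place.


Zipf's law: f(r) = f(1) / r
f(1) = 6470
f(17) = 6470 / 17
= 380.6 occurrences


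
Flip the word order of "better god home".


Original: "better god home"
Words (1..n): better | god | home
Reversed (n..1): home | god | better
Result = "home god better"


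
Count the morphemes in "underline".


Word: "underline"
Morphemes: under- + line
Each morpheme carries meaning
= 2 morphemes


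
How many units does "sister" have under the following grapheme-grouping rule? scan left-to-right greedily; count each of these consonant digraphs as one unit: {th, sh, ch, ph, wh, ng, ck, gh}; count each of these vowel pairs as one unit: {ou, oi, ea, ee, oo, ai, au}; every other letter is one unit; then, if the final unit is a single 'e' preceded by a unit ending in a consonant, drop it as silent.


Word: "sister" (6 letters)
Left-to-right scan:
  [1] 's' (letter)
  [2] 'i' (letter)
  [3] 's' (letter)
  [4] 't' (letter)
  [5] 'e' (letter)
  [6] 'r' (letter)
Units from scan: 6
Sound units = 6 units


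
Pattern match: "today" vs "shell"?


Pattern of "today": [0, 1, 2, 3, 4]
Pattern of "shell": [0, 1, 2, 3, 3]
Patterns do not match
Same pattern = No


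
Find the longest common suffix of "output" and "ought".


Word 1: "output"
Word 2: "ought"
Comparing from end:
  Pos -1: 't' == 't'
  Pos -2: 'u' != 'h' (stop)
LCS = "t" (length 1)


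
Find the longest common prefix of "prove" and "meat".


Word 1: "prove"
Word 2: "meat"
Comparing from start:
  Pos 0: 'p' != 'm' (stop)
LCP = "" (length 0)


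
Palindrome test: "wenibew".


Word: "wenibew"
Reversed: "webinew"
Forward == Backward? wenibew != webinew
Palindrome = No


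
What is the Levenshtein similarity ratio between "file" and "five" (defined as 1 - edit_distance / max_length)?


Word 1: "file" (length 4)
Word 2: "five" (length 4)
One optimal edit sequence:
  1. keep 'f'
  2. keep 'i'
  3. substitute 'l' -> 'v'  (+1)
  4. keep 'e'
Edit distance = 1
Max length = max(4, 4) = 4
Similarity = 1 - 1/4
= 0.7500


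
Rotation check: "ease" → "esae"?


Word: "ease", Candidate: "esae"
Method: check if candidate is substring of word+word
"easeease" contains "esae"? No
Is rotation = No


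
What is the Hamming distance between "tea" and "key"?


Comparing character by character (same length = 3):
  Pos 0: 't' vs 'k' !=
  Pos 1: 'e' vs 'e' =
  Pos 2: 'a' vs 'y' !=
Hamming distance = 2


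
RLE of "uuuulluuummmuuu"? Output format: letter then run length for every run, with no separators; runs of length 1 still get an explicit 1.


String: "uuuulluuummmuuu"
Scanning for consecutive runs:
  'u' x 4
  'l' x 2
  'u' x 3
  'm' x 3
  'u' x 3
RLE = "u4l2u3m3u3"


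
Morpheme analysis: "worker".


Word: "worker"
Morphemes: work + -er
Each morpheme carries meaning
= 2 morphemes


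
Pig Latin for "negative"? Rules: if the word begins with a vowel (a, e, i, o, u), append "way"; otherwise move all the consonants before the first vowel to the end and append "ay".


Word: "negative"
Starts with consonant(s) → move to end, add 'ay'
Consonant cluster: "n"
Pig Latin = "egativenay"


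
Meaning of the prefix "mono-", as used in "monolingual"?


Prefix: mono-
As in: monolingual -> mono- + lingual
Meaning = one


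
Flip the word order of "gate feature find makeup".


Original: "gate feature find makeup"
Words (1..n): gate | feature | find | makeup
Reversed (n..1): makeup | find | feature | gate
Result = "makeup find feature gate"


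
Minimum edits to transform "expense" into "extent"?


Word 1: "expense" (length 7)
Word 2: "extent" (length 6)
One optimal edit sequence (insert/delete/substitute each cost 1):
  1. keep 'e'
  2. keep 'x'
  3. substitute 'p' -> 't'  (+1)
  4. keep 'e'
  5. keep 'n'
  6. delete 's'  (+1)
  7. substitute 'e' -> 't'  (+1)
Total edit operations: 3
Edit distance = 3


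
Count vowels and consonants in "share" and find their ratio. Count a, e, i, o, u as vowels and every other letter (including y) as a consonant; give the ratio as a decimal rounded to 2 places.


Word: "share"
Vowels (a,e,i,o,u): 2
Consonants: 3
Ratio = 2/3
= 0.67


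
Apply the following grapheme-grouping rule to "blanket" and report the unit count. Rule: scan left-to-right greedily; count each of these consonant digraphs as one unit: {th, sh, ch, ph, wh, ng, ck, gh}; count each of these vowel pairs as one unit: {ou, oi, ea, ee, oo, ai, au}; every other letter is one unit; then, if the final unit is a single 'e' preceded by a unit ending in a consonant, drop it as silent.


Word: "blanket" (7 letters)
Left-to-right scan:
  (1) 'b' (letter)
  (2) 'l' (letter)
  (3) 'a' (letter)
  (4) 'n' (letter)
  (5) 'k' (letter)
  (6) 'e' (letter)
  (7) 't' (letter)
Units from scan: 7
Sound units = 7 units


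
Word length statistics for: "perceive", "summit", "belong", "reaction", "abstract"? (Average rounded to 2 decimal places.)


Lengths: "perceive"=8, "summit"=6, "belong"=6, "reaction"=8, "abstract"=8
Sum = 36, Count = 5
Average = 36/5 = 7.20
= avg=7.20, min=6, max=8


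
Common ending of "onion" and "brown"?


Word 1: "onion"
Word 2: "brown"
Comparing from end:
  Pos -1: 'n' == 'n'
  Pos -2: 'o' != 'w' (stop)
LCS = "n" (length 1)


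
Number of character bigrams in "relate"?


Word: "relate" (length 6)
Number of 2-grams = length - 2 + 1 = 6 - 2 + 1
= 5


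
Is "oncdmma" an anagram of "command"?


Word 1: "command" → sorted: acdmmno
Word 2: "oncdmma" → sorted: acdmmno
Same letters? acdmmno == acdmmno
Anagram = Yes


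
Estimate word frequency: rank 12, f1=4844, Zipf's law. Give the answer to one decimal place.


Zipf's law: f(r) = f(1) / r
f(1) = 4844
f(12) = 4844 / 12
= 403.7 occurrences


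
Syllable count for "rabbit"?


Word: "rabbit"
Syllable breakdown: rab-bit
Counting: 2 parts
= 2 syllables


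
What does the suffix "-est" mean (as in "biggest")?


Suffix: -est
Example: biggest (big + -est, with a spelling change)
Meaning = most


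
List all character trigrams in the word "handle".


Word: "handle" (length 6)
Number of trigrams = 6 - 3 + 1 = 4
  Position 0: "han"
  Position 1: "and"
  Position 2: "ndl"
  Position 3: "dle"
Trigrams = "han", "and", "ndl", "dle"


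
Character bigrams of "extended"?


Word: "extended" (length 8)
Number of bigrams = 8 - 2 + 1 = 7
  Position 0: "ex"
  Position 1: "xt"
  Position 2: "te"
  Position 3: "en"
  Position 4: "nd"
  Position 5: "de"
  Position 6: "ed"
Bigrams = "ex", "xt", "te", "en", "nd", "de", "ed"


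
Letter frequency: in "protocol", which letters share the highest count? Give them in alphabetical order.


Word: "protocol"
Letter counts:
  'c': 1
  'l': 1
  'o': 3
  'p': 1
  'r': 1
  't': 1
Maximum count = 3
Most frequent = 'o' (3 times each)


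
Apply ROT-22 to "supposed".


Word: "supposed"
Shift: 22
Each letter → (letter + shift) mod 26:
  's' (18) + 22 = 14 → 'o'
  'u' (20) + 22 = 16 → 'q'
  'p' (15) + 22 = 11 → 'l'
  'p' (15) + 22 = 11 → 'l'
  'o' (14) + 22 = 10 → 'k'
  's' (18) + 22 = 14 → 'o'
  'e' (4) + 22 = 0 → 'a'
  'd' (3) + 22 = 25 → 'z'
Result = "oqllkoaz"


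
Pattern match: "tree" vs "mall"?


Pattern of "tree": [0, 1, 2, 2]
Pattern of "mall": [0, 1, 2, 2]
Patterns match
Same pattern = Yes


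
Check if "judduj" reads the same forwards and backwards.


Word: "judduj"
Reversed: "judduj"
Forward == Backward? judduj == judduj
Palindrome = Yes


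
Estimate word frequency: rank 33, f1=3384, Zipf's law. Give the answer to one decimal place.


Zipf's law: f(r) = f(1) / r
f(1) = 3384
f(33) = 3384 / 33
= 102.5 occurrences


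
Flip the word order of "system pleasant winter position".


Original: "system pleasant winter position"
Words (1..n): system | pleasant | winter | position
Reversed (n..1): position | winter | pleasant | system
Result = "position winter pleasant system"


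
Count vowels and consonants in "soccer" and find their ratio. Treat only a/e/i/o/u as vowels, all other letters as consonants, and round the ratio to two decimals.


Word: "soccer"
Vowels (a,e,i,o,u): 2
Consonants: 4
Ratio = 2/4
= 0.50


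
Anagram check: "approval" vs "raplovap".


Word 1: "approval" → sorted: aalopprv
Word 2: "raplovap" → sorted: aalopprv
Same letters? aalopprv == aalopprv
Anagram = Yes


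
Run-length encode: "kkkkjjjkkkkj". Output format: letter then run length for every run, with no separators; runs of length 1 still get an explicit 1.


String: "kkkkjjjkkkkj"
Scanning for consecutive runs:
  'k' x 4
  'j' x 3
  'k' x 4
  'j' x 1
RLE = "k4j3k4j1"


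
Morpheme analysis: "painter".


Word: "painter"
Morphemes: paint + -er
Each morpheme carries meaning
= 2 morphemes


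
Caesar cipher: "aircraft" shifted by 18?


Word: "aircraft"
Shift: 18
Each letter → (letter + shift) mod 26:
  'a' (0) + 18 = 18 → 's'
  'i' (8) + 18 = 0 → 'a'
  'r' (17) + 18 = 9 → 'j'
  'c' (2) + 18 = 20 → 'u'
  'r' (17) + 18 = 9 → 'j'
  'a' (0) + 18 = 18 → 's'
  'f' (5) + 18 = 23 → 'x'
  't' (19) + 18 = 11 → 'l'
Result = "sajujsxl"


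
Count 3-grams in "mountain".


Word: "mountain" (length 8)
Number of 3-grams = length - 3 + 1 = 8 - 3 + 1
= 6


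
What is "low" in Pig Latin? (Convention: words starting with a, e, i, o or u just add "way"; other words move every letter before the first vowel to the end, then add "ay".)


Word: "low"
Starts with consonant(s) → move to end, add 'ay'
Consonant cluster: "l"
Pig Latin = "owlay"


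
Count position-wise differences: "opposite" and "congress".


Comparing character by character (same length = 8):
  Pos 0: 'o' vs 'c' !=
  Pos 1: 'p' vs 'o' !=
  Pos 2: 'p' vs 'n' !=
  Pos 3: 'o' vs 'g' !=
  Pos 4: 's' vs 'r' !=
  Pos 5: 'i' vs 'e' !=
  Pos 6: 't' vs 's' !=
  Pos 7: 'e' vs 's' !=
Hamming distance = 8


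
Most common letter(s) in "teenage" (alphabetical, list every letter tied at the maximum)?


Word: "teenage"
Letter counts:
  'a': 1
  'e': 3
  'g': 1
  'n': 1
  't': 1
Maximum count = 3
Most frequent = 'e' (3 times each)


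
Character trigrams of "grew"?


Word: "grew" (length 4)
Number of trigrams = 4 - 3 + 1 = 2
  Position 0: "gre"
  Position 1: "rew"
Trigrams = "gre", "rew"


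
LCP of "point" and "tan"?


Word 1: "point"
Word 2: "tan"
Comparing from start:
  Pos 0: 'p' != 't' (stop)
LCP = "" (length 0)


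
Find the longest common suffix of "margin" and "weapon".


Word 1: "margin"
Word 2: "weapon"
Comparing from end:
  Pos -1: 'n' == 'n'
  Pos -2: 'i' != 'o' (stop)
LCS = "n" (length 1)


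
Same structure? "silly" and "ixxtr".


Pattern of "silly": [0, 1, 2, 2, 3]
Pattern of "ixxtr": [0, 1, 1, 2, 3]
Patterns do not match
Same pattern = No


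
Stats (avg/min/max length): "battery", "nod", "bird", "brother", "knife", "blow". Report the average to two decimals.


Lengths: "battery"=7, "nod"=3, "bird"=4, "brother"=7, "knife"=5, "blow"=4
Sum = 30, Count = 6
Average = 30/6 = 5.00
= avg=5.00, min=3, max=7


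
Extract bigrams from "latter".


Word: "latter" (length 6)
Number of bigrams = 6 - 2 + 1 = 5
  Position 0: "la"
  Position 1: "at"
  Position 2: "tt"
  Position 3: "te"
  Position 4: "er"
Bigrams = "la", "at", "tt", "te", "er"


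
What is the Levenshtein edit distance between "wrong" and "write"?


Word 1: "wrong" (length 5)
Word 2: "write" (length 5)
One optimal edit sequence (insert/delete/substitute each cost 1):
  1. keep 'w'
  2. keep 'r'
  3. substitute 'o' -> 'i'  (+1)
  4. substitute 'n' -> 't'  (+1)
  5. substitute 'g' -> 'e'  (+1)
Total edit operations: 3
Edit distance = 3


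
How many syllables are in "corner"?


Word: "corner"
Syllable breakdown: cor / ner
Counting: 2 parts
= 2 syllables


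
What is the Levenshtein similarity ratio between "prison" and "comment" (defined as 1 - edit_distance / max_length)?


Word 1: "prison" (length 6)
Word 2: "comment" (length 7)
One optimal edit sequence:
  1. substitute 'p' -> 'c'  (+1)
  2. substitute 'r' -> 'o'  (+1)
  3. substitute 'i' -> 'm'  (+1)
  4. substitute 's' -> 'm'  (+1)
  5. substitute 'o' -> 'e'  (+1)
  6. keep 'n'
  7. insert 't'  (+1)
Edit distance = 6
Max length = max(6, 7) = 7
Similarity = 1 - 6/7
= 0.1429


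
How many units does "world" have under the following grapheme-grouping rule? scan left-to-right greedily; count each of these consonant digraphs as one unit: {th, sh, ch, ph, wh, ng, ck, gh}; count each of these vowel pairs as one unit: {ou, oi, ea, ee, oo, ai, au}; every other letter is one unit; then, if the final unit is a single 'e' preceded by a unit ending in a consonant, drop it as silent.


Word: "world" (5 letters)
Left-to-right scan:
  1. 'w' (letter)
  2. 'o' (letter)
  3. 'r' (letter)
  4. 'l' (letter)
  5. 'd' (letter)
Units from scan: 5
Sound units = 5 units


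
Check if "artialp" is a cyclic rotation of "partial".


Word: "partial", Candidate: "artialp"
Method: check if candidate is substring of word+word
"partialpartial" contains "artialp"? Yes
Is rotation = Yes


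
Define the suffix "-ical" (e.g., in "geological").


Suffix: -ical
As in: geological -> geology + -ical, with a spelling change
Meaning = relating to


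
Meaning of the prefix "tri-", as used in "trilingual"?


Prefix: tri-
Example: trilingual (tri- + lingual)
Meaning = three


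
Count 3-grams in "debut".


Word: "debut" (length 5)
Number of 3-grams = length - 3 + 1 = 5 - 3 + 1
= 3


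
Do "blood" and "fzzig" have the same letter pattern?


Pattern of "blood": [0, 1, 2, 2, 3]
Pattern of "fzzig": [0, 1, 1, 2, 3]
Patterns do not match
Same pattern = No


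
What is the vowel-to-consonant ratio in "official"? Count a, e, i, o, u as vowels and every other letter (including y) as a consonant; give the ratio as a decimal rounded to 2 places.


Word: "official"
Vowels (a,e,i,o,u): 4
Consonants: 4
Ratio = 4/4
= 1.00


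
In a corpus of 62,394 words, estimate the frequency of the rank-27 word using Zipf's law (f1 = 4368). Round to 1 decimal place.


Zipf's law: f(r) = f(1) / r
f(1) = 4368
f(27) = 4368 / 27
= 161.8 occurrences


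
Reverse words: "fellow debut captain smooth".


Original: "fellow debut captain smooth"
Words (1..n): fellow | debut | captain | smooth
Reversed (n..1): smooth | captain | debut | fellow
Result = "smooth captain debut fellow"


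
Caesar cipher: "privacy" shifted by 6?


Word: "privacy"
Shift: 6
Each letter → (letter + shift) mod 26:
  'p' (15) + 6 = 21 → 'v'
  'r' (17) + 6 = 23 → 'x'
  'i' (8) + 6 = 14 → 'o'
  'v' (21) + 6 = 1 → 'b'
  'a' (0) + 6 = 6 → 'g'
  'c' (2) + 6 = 8 → 'i'
  'y' (24) + 6 = 4 → 'e'
Result = "vxobgie"


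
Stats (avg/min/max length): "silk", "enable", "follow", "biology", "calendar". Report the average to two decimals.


Lengths: "silk"=4, "enable"=6, "follow"=6, "biology"=7, "calendar"=8
Sum = 31, Count = 5
Average = 31/5 = 6.20
= avg=6.20, min=4, max=8


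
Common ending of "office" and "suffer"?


Word 1: "office"
Word 2: "suffer"
Comparing from end:
  Pos -1: 'e' != 'r' (stop)
LCS = "" (length 0)


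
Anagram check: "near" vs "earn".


Word 1: "near" → sorted: aenr
Word 2: "earn" → sorted: aenr
Same letters? aenr == aenr
Anagram = Yes


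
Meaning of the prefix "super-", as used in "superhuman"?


Prefix: super-
Example: superhuman (super- + human)
Meaning = above / beyond


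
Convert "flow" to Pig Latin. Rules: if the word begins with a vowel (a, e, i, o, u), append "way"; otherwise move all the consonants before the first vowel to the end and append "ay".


Word: "flow"
Starts with consonant(s) → move to end, add 'ay'
Consonant cluster: "fl"
Pig Latin = "owflay"


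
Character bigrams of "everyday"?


Word: "everyday" (length 8)
Number of bigrams = 8 - 2 + 1 = 7
  Position 0: "ev"
  Position 1: "ve"
  Position 2: "er"
  Position 3: "ry"
  Position 4: "yd"
  Position 5: "da"
  Position 6: "ay"
Bigrams = "ev", "ve", "er", "ry", "yd", "da", "ay"


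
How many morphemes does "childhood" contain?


Word: "childhood"
Morphemes: child + -hood
Each morpheme carries meaning
= 2 morphemes


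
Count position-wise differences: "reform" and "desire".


Comparing character by character (same length = 6):
  Pos 0: 'r' vs 'd' !=
  Pos 1: 'e' vs 'e' =
  Pos 2: 'f' vs 's' !=
  Pos 3: 'o' vs 'i' !=
  Pos 4: 'r' vs 'r' =
  Pos 5: 'm' vs 'e' !=
Hamming distance = 4


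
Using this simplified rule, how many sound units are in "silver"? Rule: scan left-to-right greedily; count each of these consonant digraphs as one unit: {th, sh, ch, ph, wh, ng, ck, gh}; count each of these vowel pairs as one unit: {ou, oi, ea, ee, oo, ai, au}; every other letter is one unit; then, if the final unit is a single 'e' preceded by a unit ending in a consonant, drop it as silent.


Word: "silver" (6 letters)
Left-to-right scan:
  [1] 's' (letter)
  [2] 'i' (letter)
  [3] 'l' (letter)
  [4] 'v' (letter)
  [5] 'e' (letter)
  [6] 'r' (letter)
Units from scan: 6
Sound units = 6 units


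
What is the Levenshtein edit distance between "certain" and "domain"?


Word 1: "certain" (length 7)
Word 2: "domain" (length 6)
One optimal edit sequence (insert/delete/substitute each cost 1):
  1. delete 'c'  (+1)
  2. substitute 'e' -> 'd'  (+1)
  3. substitute 'r' -> 'o'  (+1)
  4. substitute 't' -> 'm'  (+1)
  5. keep 'a'
  6. keep 'i'
  7. keep 'n'
Total edit operations: 4
Edit distance = 4


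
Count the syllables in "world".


Word: "world"
Syllable breakdown: world
Counting: 1 part
= 1 syllable


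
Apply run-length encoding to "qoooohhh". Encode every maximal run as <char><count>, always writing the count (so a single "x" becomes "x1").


String: "qoooohhh"
Scanning for consecutive runs:
  'q' x 1
  'o' x 4
  'h' x 3
RLE = "q1o4h3"


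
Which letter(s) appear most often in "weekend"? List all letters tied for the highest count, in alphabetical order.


Word: "weekend"
Letter counts:
  'd': 1
  'e': 3
  'k': 1
  'n': 1
  'w': 1
Maximum count = 3
Most frequent = 'e' (3 times each)


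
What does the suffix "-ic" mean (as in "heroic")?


Suffix: -ic
As in: heroic -> hero + -ic
Meaning = relating to


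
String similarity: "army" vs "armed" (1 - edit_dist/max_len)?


Word 1: "army" (length 4)
Word 2: "armed" (length 5)
One optimal edit sequence:
  1. keep 'a'
  2. keep 'r'
  3. keep 'm'
  4. insert 'e'  (+1)
  5. substitute 'y' -> 'd'  (+1)
Edit distance = 2
Max length = max(4, 5) = 5
Similarity = 1 - 2/5
= 0.6000


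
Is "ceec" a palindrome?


Word: "ceec"
Reversed: "ceec"
Forward == Backward? ceec == ceec
Palindrome = Yes


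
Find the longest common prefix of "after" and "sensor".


Word 1: "after"
Word 2: "sensor"
Comparing from start:
  Pos 0: 'a' != 's' (stop)
LCP = "" (length 0)


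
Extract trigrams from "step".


Word: "step" (length 4)
Number of trigrams = 4 - 3 + 1 = 2
  Position 0: "ste"
  Position 1: "tep"
Trigrams = "ste", "tep"


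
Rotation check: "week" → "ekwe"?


Word: "week", Candidate: "ekwe"
Method: check if candidate is substring of word+word
"weekweek" contains "ekwe"? Yes
Is rotation = Yes


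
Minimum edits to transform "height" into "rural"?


Word 1: "height" (length 6)
Word 2: "rural" (length 5)
One optimal edit sequence (insert/delete/substitute each cost 1):
  1. delete 'h'  (+1)
  2. substitute 'e' -> 'r'  (+1)
  3. substitute 'i' -> 'u'  (+1)
  4. substitute 'g' -> 'r'  (+1)
  5. substitute 'h' -> 'a'  (+1)
  6. substitute 't' -> 'l'  (+1)
Total edit operations: 6
Edit distance = 6


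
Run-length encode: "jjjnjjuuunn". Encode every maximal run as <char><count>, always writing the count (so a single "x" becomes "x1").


String: "jjjnjjuuunn"
Scanning for consecutive runs:
  'j' x 3
  'n' x 1
  'j' x 2
  'u' x 3
  'n' x 2
RLE = "j3n1j2u3n2"


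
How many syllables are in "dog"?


Word: "dog"
Syllable breakdown: dog
Counting: 1 part
= 1 syllable


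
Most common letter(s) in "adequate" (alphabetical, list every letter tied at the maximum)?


Word: "adequate"
Letter counts:
  'a': 2
  'd': 1
  'e': 2
  'q': 1
  't': 1
  'u': 1
Maximum count = 2
Most frequent = 'a', 'e' (2 times each)


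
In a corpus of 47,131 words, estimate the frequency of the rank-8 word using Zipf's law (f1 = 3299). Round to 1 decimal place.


Zipf's law: f(r) = f(1) / r
f(1) = 3299
f(8) = 3299 / 8
= 412.4 occurrences


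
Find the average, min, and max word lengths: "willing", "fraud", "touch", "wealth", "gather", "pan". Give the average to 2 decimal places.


Lengths: "willing"=7, "fraud"=5, "touch"=5, "wealth"=6, "gather"=6, "pan"=3
Sum = 32, Count = 6
Average = 32/6 = 5.33
= avg=5.33, min=3, max=7


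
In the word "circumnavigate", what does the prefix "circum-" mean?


Prefix: circum-
Example: circumnavigate = circum- + navigate
Meaning = around


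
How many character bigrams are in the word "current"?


Word: "current" (length 7)
Number of 2-grams = length - 2 + 1 = 7 - 2 + 1
= 6


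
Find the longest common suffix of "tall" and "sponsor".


Word 1: "tall"
Word 2: "sponsor"
Comparing from end:
  Pos -1: 'l' != 'r' (stop)
LCS = "" (length 0)


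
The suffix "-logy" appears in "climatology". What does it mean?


Suffix: -logy
Example: climatology (climate + -logy, with a spelling change)
Meaning = study of


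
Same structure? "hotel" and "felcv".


Pattern of "hotel": [0, 1, 2, 3, 4]
Pattern of "felcv": [0, 1, 2, 3, 4]
Patterns match
Same pattern = Yes


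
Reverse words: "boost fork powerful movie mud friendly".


Original: "boost fork powerful movie mud friendly"
Words (1..n): boost | fork | powerful | movie | mud | friendly
Reversed (n..1): friendly | mud | movie | powerful | fork | boost
Result = "friendly mud movie powerful fork boost"


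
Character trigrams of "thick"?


Word: "thick" (length 5)
Number of trigrams = 5 - 3 + 1 = 3
  Position 0: "thi"
  Position 1: "hic"
  Position 2: "ick"
Trigrams = "thi", "hic", "ick"
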